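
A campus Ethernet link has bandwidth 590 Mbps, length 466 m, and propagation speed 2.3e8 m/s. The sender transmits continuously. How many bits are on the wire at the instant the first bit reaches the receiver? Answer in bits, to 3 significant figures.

Propagation delay = 466 / 2.3e+08 = 2.02609e-06 s.
BDP = R × t_prop = 590000000 × 2.02609e-06 = 1195.39 bits.

1200 bits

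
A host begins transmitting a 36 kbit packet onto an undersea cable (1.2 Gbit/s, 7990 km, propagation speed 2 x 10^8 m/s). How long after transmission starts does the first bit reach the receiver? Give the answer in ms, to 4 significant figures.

39.95 ms

First bit experiences only propagation delay: d/s = 7990000/200000000 = 39.95 ms.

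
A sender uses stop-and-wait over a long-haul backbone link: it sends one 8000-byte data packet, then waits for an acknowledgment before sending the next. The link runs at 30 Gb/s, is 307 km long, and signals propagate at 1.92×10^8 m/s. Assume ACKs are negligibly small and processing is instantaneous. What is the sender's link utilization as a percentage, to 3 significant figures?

0.0667 %

t_tx = L/R = 64000/30000000000 = 2.13333e-06 s.
t_prop = 307000/192000000 = 0.00159896 s; RTT = 0.00319792 s.
Cycle = t_tx + RTT = 0.00320005 s.
Utilization = t_tx / cycle = 2.13333e-06/0.00320005 = 0.0667 %.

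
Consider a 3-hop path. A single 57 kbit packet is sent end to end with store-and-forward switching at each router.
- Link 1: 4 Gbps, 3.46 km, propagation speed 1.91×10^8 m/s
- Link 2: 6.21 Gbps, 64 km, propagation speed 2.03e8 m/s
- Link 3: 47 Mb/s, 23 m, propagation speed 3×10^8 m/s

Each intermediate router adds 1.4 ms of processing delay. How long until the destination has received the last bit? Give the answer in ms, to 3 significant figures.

4.37 ms

L = 57000 bits.
Transmission delays (L/R per hop): 0.01425, 0.00917874, 1.21277 ms; sum = 1.23619 ms.
Propagation delays (d/s per hop): 0.0181152, 0.315271, 7.66667e-05 ms; sum = 0.333463 ms.
Processing at 2 router(s): 2 × 1.4 ms = 2.8 ms.
End-to-end = 4.37 ms.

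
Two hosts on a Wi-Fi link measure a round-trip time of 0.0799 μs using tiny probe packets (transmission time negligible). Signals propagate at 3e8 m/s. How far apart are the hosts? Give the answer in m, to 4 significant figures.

11.99 m

One-way propagation = RTT/2 = 0.03995 μs.
d = s × t = 300000000 × 3.995e-08 = 11.99 m.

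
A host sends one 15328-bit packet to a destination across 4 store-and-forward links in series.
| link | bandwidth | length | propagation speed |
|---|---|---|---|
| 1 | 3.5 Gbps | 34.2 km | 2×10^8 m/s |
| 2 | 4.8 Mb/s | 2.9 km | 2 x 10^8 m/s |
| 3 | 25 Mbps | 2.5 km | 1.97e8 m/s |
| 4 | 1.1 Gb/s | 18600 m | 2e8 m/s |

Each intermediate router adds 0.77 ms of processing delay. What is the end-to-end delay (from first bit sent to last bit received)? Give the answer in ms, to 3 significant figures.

Transmission delays (L/R per hop): 0.00437943, 3.19333, 0.61312, 0.0139345 ms; sum = 3.82477 ms.
Propagation delays (d/s per hop): 0.171, 0.0145, 0.0126904, 0.093 ms; sum = 0.29119 ms.
Processing at 3 router(s): 3 × 0.77 ms = 2.31 ms.
End-to-end = 6.43 ms.

6.43 ms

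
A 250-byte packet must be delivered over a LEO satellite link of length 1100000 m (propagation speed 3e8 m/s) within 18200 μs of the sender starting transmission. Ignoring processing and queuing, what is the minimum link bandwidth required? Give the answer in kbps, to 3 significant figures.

L = 2000 bits.
Propagation delay = 1100000 / 300000000 = 3666.67 μs.
Transmission budget = 18200 − 3666.67 = 14533.3 μs.
R ≥ L / t_tx = 2000 bits / 0.0145333 s = 138 kbps.

138 kbps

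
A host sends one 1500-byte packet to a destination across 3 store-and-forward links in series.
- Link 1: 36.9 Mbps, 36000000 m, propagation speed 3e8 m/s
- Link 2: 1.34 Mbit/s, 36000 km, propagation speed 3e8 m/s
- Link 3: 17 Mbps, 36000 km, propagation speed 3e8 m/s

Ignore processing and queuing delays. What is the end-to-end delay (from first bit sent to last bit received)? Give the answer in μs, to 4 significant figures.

L = 1500 × 8 = 12000 bits.
Transmission delays (L/R per hop): 325.203, 8955.22, 705.882 μs; sum = 9986.31 μs.
Propagation delays (d/s per hop): 120000, 120000, 120000 μs; sum = 360000 μs.
End-to-end = 370000 μs.

370000 μs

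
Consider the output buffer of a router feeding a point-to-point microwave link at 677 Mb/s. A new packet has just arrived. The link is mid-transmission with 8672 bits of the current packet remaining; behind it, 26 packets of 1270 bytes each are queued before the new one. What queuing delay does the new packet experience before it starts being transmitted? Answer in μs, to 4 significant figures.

403.0 μs

Each queued packet: L/R = 10160/677000000 = 15.0074 μs.
26 queued → 390.192 μs.
Plus remaining 8672 bits of current packet: 12.8095 μs.
Queuing delay = 403.0 μs.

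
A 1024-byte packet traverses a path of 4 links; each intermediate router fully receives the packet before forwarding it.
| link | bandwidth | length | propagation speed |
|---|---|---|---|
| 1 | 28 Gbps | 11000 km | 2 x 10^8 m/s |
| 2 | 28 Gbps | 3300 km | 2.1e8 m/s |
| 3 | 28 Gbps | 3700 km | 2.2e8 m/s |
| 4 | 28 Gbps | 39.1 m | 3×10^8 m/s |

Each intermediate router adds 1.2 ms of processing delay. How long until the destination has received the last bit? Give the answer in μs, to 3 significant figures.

L = 1024 × 8 = 8192 bits.
Transmission delay per hop = L/R = 8192/28000000000 = 0.292571 μs; 4 hops → 1.17029 μs.
Propagation delays (d/s per hop): 55000, 15714.3, 16818.2, 0.130333 μs; sum = 87532.6 μs.
Processing at 3 router(s): 3 × 1.2 ms = 3600 μs.
End-to-end = 91100 μs.

91100 μs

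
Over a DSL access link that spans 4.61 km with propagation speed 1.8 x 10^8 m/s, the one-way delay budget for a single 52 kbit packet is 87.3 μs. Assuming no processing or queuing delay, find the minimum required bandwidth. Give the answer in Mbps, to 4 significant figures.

842.9 Mbps

Propagation delay = 4610 / 180000000 = 25.6111 μs.
Transmission budget = 87.3 − 25.6111 = 61.6889 μs.
R ≥ L / t_tx = 52000 bits / 6.16889e-05 s = 842.9 Mbps.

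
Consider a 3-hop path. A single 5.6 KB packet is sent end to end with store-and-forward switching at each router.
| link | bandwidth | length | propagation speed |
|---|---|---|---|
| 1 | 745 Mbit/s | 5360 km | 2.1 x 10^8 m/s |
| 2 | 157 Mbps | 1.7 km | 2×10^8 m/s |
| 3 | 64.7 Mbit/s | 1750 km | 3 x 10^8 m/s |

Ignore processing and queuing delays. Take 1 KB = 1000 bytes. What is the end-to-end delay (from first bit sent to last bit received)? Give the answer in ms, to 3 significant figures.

L = 44800 bits.
Transmission delays (L/R per hop): 0.0601342, 0.28535, 0.692427 ms; sum = 1.03791 ms.
Propagation delays (d/s per hop): 25.5238, 0.0085, 5.83333 ms; sum = 31.3656 ms.
End-to-end = 32.4 ms.

32.4 ms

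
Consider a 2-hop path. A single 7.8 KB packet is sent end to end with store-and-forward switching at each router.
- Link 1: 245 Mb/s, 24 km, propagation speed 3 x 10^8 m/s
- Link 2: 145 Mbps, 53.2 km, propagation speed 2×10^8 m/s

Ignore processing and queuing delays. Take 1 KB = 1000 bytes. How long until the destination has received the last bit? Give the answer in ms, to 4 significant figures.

1.031 ms

L = 62400 bits.
Transmission delays (L/R per hop): 0.254694, 0.430345 ms; sum = 0.685039 ms.
Propagation delays (d/s per hop): 0.08, 0.266 ms; sum = 0.346 ms.
End-to-end = 1.031 ms.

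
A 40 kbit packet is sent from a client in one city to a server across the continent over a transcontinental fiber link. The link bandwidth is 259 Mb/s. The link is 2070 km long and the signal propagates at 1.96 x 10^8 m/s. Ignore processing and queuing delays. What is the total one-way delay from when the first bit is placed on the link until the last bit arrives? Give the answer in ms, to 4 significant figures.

10.72 ms

L = 40000 bits.
Transmission delay = L/R = 40000 / 259000000 = 0.15444 ms.
Propagation delay = d/s = 2070000 m / 196000000 m/s = 10.5612 ms.
Total = 10.72 ms.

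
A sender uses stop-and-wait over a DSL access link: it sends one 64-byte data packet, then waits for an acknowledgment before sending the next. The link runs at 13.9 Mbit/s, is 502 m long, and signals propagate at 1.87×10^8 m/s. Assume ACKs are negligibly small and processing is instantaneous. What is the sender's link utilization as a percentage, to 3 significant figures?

t_tx = L/R = 512/13900000 = 3.68345e-05 s.
t_prop = 502/187000000 = 2.68449e-06 s; RTT = 5.36898e-06 s.
Cycle = t_tx + RTT = 4.22035e-05 s.
Utilization = t_tx / cycle = 3.68345e-05/4.22035e-05 = 87.3 %.

87.3 %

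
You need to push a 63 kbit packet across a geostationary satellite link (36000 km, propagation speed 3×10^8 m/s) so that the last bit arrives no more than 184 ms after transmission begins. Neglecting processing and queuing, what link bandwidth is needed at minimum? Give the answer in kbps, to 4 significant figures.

984.4 kbps

Propagation delay = 36000000 / 300000000 = 120 ms.
Transmission budget = 184 − 120 = 64 ms.
R ≥ L / t_tx = 63000 bits / 0.064 s = 984.4 kbps.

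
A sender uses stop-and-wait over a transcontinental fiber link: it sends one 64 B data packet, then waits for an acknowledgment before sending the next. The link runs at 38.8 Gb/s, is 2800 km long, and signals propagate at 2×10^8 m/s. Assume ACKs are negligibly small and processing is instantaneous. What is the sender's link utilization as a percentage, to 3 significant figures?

0.0000471 %

t_tx = L/R = 512/38800000000 = 1.31959e-08 s.
t_prop = 2800000/200000000 = 0.014 s; RTT = 0.028 s.
Cycle = t_tx + RTT = 0.028 s.
Utilization = t_tx / cycle = 1.31959e-08/0.028 = 0.0000471 %.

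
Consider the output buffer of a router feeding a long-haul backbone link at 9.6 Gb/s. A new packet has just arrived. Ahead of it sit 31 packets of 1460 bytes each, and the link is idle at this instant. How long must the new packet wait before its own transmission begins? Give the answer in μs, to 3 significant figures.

Each queued packet: L/R = 11680/9600000000 = 1.21667 μs.
31 queued → 37.7167 μs.
Queuing delay = 37.7 μs.

37.7 μs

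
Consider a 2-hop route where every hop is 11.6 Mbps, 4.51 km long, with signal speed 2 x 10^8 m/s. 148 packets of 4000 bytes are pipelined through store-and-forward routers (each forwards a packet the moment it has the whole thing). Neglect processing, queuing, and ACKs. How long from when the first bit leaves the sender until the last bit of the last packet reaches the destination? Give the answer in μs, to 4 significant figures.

Per-hop transmission t_tx = L/R = 32000/11600000 = 2758.62 μs.
Per-hop propagation t_prop = 4510/200000000 = 22.55 μs.
Pipeline fill: first packet needs 2·t_tx to clear all hops; remaining 147 packets each add one t_tx.
Total = (2+148-1)·t_tx + 2·t_prop = 149·2758.62 + 2·22.55 = 411100 μs.

411100 μs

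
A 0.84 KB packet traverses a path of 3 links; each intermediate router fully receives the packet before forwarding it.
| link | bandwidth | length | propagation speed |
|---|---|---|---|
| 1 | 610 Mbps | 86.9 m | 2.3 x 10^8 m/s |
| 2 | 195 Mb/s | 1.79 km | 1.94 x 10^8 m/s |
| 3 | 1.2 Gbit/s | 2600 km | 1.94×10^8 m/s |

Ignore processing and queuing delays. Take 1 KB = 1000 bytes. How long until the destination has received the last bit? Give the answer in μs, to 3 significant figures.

L = 6720 bits.
Transmission delays (L/R per hop): 11.0164, 34.4615, 5.6 μs; sum = 51.0779 μs.
Propagation delays (d/s per hop): 0.377826, 9.2268, 13402.1 μs; sum = 13411.7 μs.
End-to-end = 13500 μs.

13500 μs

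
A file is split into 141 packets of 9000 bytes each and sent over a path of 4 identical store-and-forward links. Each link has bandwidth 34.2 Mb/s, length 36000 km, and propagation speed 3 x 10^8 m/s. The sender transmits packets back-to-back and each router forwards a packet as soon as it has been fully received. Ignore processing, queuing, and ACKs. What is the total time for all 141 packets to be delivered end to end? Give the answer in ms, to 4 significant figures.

783.2 ms

Per-hop transmission t_tx = L/R = 72000/34200000 = 2.10526 ms.
Per-hop propagation t_prop = 36000000/300000000 = 120 ms.
Pipeline fill: first packet needs 4·t_tx to clear all hops; remaining 140 packets each add one t_tx.
Total = (4+141-1)·t_tx + 4·t_prop = 144·2.10526 + 4·120 = 783.2 ms.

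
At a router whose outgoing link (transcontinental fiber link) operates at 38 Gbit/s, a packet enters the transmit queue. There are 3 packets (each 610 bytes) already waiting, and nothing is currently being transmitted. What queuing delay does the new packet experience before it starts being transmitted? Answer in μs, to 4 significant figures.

Each queued packet: L/R = 4880/38000000000 = 0.128421 μs.
3 queued → 0.385263 μs.
Queuing delay = 0.3853 μs.

0.3853 μs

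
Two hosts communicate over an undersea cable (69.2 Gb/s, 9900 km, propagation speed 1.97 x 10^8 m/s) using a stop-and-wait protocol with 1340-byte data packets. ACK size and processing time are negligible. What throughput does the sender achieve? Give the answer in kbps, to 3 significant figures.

t_tx = L/R = 10720/69200000000 = 1.54913e-07 s.
t_prop = 9900000/197000000 = 0.0502538 s; RTT = 0.100508 s.
Cycle = t_tx + RTT = 0.100508 s.
Throughput = L / cycle = 10720 / 0.100508 = 107 kbps.

107 kbps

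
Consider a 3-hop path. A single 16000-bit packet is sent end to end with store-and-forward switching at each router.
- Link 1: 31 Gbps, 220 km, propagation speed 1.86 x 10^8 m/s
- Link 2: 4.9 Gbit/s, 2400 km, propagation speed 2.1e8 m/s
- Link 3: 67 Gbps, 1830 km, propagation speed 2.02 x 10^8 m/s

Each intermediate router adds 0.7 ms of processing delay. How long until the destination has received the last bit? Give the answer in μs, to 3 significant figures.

23100 μs

Transmission delays (L/R per hop): 0.516129, 3.26531, 0.238806 μs; sum = 4.02024 μs.
Propagation delays (d/s per hop): 1182.8, 11428.6, 9059.41 μs; sum = 21670.8 μs.
Processing at 2 router(s): 2 × 0.7 ms = 1400 μs.
End-to-end = 23100 μs.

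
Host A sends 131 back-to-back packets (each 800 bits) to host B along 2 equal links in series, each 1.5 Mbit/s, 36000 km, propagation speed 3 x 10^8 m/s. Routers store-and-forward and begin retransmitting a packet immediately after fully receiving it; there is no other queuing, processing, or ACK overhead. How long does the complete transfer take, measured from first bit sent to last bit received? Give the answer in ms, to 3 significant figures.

Per-hop transmission t_tx = L/R = 800/1500000 = 0.533333 ms.
Per-hop propagation t_prop = 36000000/300000000 = 120 ms.
Pipeline fill: first packet needs 2·t_tx to clear all hops; remaining 130 packets each add one t_tx.
Total = (2+131-1)·t_tx + 2·t_prop = 132·0.533333 + 2·120 = 310 ms.

310 ms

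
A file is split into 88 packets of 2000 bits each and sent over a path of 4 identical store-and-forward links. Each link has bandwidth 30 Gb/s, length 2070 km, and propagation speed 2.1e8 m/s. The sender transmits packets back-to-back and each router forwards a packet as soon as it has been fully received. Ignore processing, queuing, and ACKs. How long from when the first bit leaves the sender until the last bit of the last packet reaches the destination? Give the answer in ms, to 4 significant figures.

39.43 ms

Per-hop transmission t_tx = L/R = 2000/30000000000 = 6.66667e-05 ms.
Per-hop propagation t_prop = 2070000/210000000 = 9.85714 ms.
Pipeline fill: first packet needs 4·t_tx to clear all hops; remaining 87 packets each add one t_tx.
Total = (4+88-1)·t_tx + 4·t_prop = 91·6.66667e-05 + 4·9.85714 = 39.43 ms.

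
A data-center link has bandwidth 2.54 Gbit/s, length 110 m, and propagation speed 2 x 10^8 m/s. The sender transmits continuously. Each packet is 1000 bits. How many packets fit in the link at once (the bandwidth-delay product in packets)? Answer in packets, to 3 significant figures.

1.40 packets

Propagation delay = 110 / 200000000 = 5.5e-07 s.
BDP = R × t_prop = 2540000000 × 5.5e-07 = 1397 bits.
In packets of 1000 bits: 1.40 packets.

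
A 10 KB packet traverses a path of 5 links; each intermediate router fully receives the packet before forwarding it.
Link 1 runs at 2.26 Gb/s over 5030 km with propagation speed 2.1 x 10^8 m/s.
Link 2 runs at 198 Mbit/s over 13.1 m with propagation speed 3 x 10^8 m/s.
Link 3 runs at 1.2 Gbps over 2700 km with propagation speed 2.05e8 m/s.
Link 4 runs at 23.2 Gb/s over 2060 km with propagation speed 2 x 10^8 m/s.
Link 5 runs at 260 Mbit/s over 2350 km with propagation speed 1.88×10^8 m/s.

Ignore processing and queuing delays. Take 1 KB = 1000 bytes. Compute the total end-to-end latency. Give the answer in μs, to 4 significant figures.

60740 μs

L = 80000 bits.
Transmission delays (L/R per hop): 35.3982, 404.04, 66.6667, 3.44828, 307.692 μs; sum = 817.246 μs.
Propagation delays (d/s per hop): 23952.4, 0.0436667, 13170.7, 10300, 12500 μs; sum = 59923.2 μs.
End-to-end = 60740 μs.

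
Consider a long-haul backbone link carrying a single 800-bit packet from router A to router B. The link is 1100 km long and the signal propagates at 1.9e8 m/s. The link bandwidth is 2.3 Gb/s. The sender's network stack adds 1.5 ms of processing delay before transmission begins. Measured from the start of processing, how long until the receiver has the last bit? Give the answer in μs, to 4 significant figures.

Transmission delay = L/R = 800 / 2300000000 = 0.347826 μs.
Propagation delay = d/s = 1100000 m / 190000000 m/s = 5789.47 μs.
Plus processing delay 1.5 ms = 1500 μs.
Total = 7290 μs.

7290 μs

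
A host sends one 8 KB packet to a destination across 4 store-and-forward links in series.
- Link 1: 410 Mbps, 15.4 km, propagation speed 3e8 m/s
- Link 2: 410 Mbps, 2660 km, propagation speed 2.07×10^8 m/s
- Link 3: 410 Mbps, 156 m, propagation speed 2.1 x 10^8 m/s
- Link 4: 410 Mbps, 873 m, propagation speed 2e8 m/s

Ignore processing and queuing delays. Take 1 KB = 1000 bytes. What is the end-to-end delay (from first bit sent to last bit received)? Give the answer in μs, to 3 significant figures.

L = 64000 bits.
Transmission delay per hop = L/R = 64000/410000000 = 156.098 μs; 4 hops → 624.39 μs.
Propagation delays (d/s per hop): 51.3333, 12850.2, 0.742857, 4.365 μs; sum = 12906.7 μs.
End-to-end = 13500 μs.

13500 μs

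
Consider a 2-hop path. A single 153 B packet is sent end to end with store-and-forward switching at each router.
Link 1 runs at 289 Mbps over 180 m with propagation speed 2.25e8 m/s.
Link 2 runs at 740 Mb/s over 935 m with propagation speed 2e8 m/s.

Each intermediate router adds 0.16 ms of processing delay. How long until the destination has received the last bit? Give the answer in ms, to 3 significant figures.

L = 153 × 8 = 1224 bits.
Transmission delays (L/R per hop): 0.00423529, 0.00165405 ms; sum = 0.00588935 ms.
Propagation delays (d/s per hop): 0.0008, 0.004675 ms; sum = 0.005475 ms.
Processing at 1 router(s): 1 × 0.16 ms = 0.16 ms.
End-to-end = 0.171 ms.

0.171 ms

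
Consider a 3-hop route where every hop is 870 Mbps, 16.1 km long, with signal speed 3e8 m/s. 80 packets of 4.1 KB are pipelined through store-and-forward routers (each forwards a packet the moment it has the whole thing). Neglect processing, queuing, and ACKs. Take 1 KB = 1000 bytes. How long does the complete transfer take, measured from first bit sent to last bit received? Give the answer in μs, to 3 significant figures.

Per-hop transmission t_tx = L/R = 32800/870000000 = 37.7011 μs.
Per-hop propagation t_prop = 16100/300000000 = 53.6667 μs.
Pipeline fill: first packet needs 3·t_tx to clear all hops; remaining 79 packets each add one t_tx.
Total = (3+80-1)·t_tx + 3·t_prop = 82·37.7011 + 3·53.6667 = 3250 μs.

3250 μs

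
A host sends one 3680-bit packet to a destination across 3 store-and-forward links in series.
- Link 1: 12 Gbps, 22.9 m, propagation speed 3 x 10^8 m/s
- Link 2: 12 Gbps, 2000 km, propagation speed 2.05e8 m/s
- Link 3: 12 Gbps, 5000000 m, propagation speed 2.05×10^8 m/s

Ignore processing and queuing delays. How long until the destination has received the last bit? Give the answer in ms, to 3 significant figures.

Transmission delay per hop = L/R = 3680/12000000000 = 0.000306667 ms; 3 hops → 0.00092 ms.
Propagation delays (d/s per hop): 7.63333e-05, 9.7561, 24.3902 ms; sum = 34.1464 ms.
End-to-end = 34.1 ms.

34.1 ms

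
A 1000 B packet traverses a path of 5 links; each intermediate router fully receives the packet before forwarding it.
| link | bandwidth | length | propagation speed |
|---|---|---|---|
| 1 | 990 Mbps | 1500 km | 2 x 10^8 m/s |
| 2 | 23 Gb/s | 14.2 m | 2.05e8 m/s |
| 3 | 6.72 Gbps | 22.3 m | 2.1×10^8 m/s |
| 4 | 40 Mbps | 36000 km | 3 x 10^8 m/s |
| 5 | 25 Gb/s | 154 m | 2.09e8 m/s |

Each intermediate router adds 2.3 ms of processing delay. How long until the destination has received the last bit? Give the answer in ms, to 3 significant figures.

137 ms

L = 1000 × 8 = 8000 bits.
Transmission delays (L/R per hop): 0.00808081, 0.000347826, 0.00119048, 0.2, 0.00032 ms; sum = 0.209939 ms.
Propagation delays (d/s per hop): 7.5, 6.92683e-05, 0.00010619, 120, 0.000736842 ms; sum = 127.501 ms.
Processing at 4 router(s): 4 × 2.3 ms = 9.2 ms.
End-to-end = 137 ms.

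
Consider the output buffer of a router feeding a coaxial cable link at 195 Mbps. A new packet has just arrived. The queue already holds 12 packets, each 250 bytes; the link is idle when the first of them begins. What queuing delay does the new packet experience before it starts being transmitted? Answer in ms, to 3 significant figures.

0.123 ms

Each queued packet: L/R = 2000/195000000 = 0.0102564 ms.
12 queued → 0.123077 ms.
Queuing delay = 0.123 ms.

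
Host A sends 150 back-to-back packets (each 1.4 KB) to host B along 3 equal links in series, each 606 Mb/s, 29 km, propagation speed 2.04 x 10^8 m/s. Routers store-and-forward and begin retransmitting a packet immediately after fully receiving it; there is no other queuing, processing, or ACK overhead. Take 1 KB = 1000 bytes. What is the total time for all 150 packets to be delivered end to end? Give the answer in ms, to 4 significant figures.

Per-hop transmission t_tx = L/R = 11200/606000000 = 0.0184818 ms.
Per-hop propagation t_prop = 29000/204000000 = 0.142157 ms.
Pipeline fill: first packet needs 3·t_tx to clear all hops; remaining 149 packets each add one t_tx.
Total = (3+150-1)·t_tx + 3·t_prop = 152·0.0184818 + 3·0.142157 = 3.236 ms.

3.236 ms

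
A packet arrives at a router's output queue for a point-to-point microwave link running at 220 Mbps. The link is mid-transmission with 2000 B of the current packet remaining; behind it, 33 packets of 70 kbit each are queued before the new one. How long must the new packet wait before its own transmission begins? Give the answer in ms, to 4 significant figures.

Each queued packet: L/R = 70000/220000000 = 0.318182 ms.
33 queued → 10.5 ms.
Plus remaining 16000 bits of current packet: 0.0727273 ms.
Queuing delay = 10.57 ms.

10.57 ms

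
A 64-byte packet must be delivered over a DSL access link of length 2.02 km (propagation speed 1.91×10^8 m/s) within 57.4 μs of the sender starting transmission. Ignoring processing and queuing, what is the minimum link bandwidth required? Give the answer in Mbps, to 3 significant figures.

10.9 Mbps

L = 512 bits.
Propagation delay = 2020 / 191000000 = 10.5759 μs.
Transmission budget = 57.4 − 10.5759 = 46.8241 μs.
R ≥ L / t_tx = 512 bits / 4.68241e-05 s = 10.9 Mbps.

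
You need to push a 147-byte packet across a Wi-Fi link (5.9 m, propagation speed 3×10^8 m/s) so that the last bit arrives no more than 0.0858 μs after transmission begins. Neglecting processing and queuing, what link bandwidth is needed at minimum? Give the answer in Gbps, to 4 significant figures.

17.78 Gbps

L = 1176 bits.
Propagation delay = 5.9 / 300000000 = 0.0196667 μs.
Transmission budget = 0.0858 − 0.0196667 = 0.0661333 μs.
R ≥ L / t_tx = 1176 bits / 6.61333e-08 s = 17.78 Gbps.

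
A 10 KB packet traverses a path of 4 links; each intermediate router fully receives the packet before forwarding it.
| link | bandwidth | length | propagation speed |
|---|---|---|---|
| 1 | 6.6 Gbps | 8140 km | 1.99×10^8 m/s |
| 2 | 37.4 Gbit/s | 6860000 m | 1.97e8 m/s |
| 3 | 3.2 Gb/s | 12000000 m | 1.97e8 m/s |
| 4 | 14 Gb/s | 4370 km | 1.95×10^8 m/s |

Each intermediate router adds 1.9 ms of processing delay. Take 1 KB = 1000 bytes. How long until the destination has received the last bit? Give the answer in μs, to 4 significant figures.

L = 80000 bits.
Transmission delays (L/R per hop): 12.1212, 2.13904, 25, 5.71429 μs; sum = 44.9745 μs.
Propagation delays (d/s per hop): 40904.5, 34822.3, 60913.7, 22410.3 μs; sum = 159051 μs.
Processing at 3 router(s): 3 × 1.9 ms = 5700 μs.
End-to-end = 164800 μs.

164800 μs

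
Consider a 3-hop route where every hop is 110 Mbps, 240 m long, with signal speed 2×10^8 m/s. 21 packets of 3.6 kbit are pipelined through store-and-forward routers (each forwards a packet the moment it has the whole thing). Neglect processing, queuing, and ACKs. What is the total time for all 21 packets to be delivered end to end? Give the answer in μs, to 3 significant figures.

756 μs

Per-hop transmission t_tx = L/R = 3600/110000000 = 32.7273 μs.
Per-hop propagation t_prop = 240/200000000 = 1.2 μs.
Pipeline fill: first packet needs 3·t_tx to clear all hops; remaining 20 packets each add one t_tx.
Total = (3+21-1)·t_tx + 3·t_prop = 23·32.7273 + 3·1.2 = 756 μs.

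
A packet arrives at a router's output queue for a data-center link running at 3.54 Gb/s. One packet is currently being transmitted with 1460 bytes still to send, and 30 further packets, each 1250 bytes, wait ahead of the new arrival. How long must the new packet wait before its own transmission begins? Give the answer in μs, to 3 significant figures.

Each queued packet: L/R = 10000/3540000000 = 2.82486 μs.
30 queued → 84.7458 μs.
Plus remaining 11680 bits of current packet: 3.29944 μs.
Queuing delay = 88.0 μs.

88.0 μs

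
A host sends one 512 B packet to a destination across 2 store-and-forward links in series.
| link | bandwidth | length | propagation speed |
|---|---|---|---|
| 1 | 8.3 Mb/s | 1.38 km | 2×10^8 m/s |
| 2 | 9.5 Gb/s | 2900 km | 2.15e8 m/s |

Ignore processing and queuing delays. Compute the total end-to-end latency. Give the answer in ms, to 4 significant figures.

L = 512 × 8 = 4096 bits.
Transmission delays (L/R per hop): 0.493494, 0.000431158 ms; sum = 0.493925 ms.
Propagation delays (d/s per hop): 0.0069, 13.4884 ms; sum = 13.4953 ms.
End-to-end = 13.99 ms.

13.99 ms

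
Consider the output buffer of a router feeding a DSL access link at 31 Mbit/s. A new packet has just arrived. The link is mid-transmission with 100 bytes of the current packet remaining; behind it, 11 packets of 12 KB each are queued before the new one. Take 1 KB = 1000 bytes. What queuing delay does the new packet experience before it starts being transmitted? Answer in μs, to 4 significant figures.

34090 μs

Each queued packet: L/R = 96000/31000000 = 3096.77 μs.
11 queued → 34064.5 μs.
Plus remaining 800 bits of current packet: 25.8065 μs.
Queuing delay = 34090 μs.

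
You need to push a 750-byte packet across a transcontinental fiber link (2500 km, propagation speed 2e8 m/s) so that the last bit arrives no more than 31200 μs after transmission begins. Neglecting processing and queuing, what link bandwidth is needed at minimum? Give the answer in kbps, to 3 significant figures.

L = 6000 bits.
Propagation delay = 2500000 / 200000000 = 12500 μs.
Transmission budget = 31200 − 12500 = 18700 μs.
R ≥ L / t_tx = 6000 bits / 0.0187 s = 321 kbps.

321 kbps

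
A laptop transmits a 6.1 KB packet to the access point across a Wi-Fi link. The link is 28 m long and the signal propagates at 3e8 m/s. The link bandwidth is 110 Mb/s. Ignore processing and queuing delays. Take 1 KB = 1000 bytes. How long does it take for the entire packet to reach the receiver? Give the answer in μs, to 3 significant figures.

444 μs

L = 48800 bits.
Transmission delay = L/R = 48800 / 110000000 = 443.636 μs.
Propagation delay = d/s = 28 m / 300000000 m/s = 0.0933333 μs.
Total = 444 μs.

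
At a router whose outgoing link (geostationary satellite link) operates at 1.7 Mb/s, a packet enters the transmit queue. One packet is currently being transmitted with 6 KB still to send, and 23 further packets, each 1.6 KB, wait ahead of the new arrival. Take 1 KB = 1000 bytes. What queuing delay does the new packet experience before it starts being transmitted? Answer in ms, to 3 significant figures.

201 ms

Each queued packet: L/R = 12800/1700000 = 7.52941 ms.
23 queued → 173.176 ms.
Plus remaining 48000 bits of current packet: 28.2353 ms.
Queuing delay = 201 ms.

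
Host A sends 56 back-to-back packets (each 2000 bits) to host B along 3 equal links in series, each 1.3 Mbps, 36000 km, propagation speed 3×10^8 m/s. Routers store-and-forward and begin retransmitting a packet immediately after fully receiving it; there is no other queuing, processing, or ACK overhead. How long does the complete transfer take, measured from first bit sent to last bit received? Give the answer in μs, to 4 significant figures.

Per-hop transmission t_tx = L/R = 2000/1300000 = 1538.46 μs.
Per-hop propagation t_prop = 36000000/300000000 = 120000 μs.
Pipeline fill: first packet needs 3·t_tx to clear all hops; remaining 55 packets each add one t_tx.
Total = (3+56-1)·t_tx + 3·t_prop = 58·1538.46 + 3·120000 = 449200 μs.

449200 μs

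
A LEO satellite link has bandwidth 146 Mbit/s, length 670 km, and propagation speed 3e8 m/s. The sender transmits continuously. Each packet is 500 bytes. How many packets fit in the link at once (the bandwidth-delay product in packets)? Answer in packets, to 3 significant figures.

81.5 packets

Propagation delay = 670000 / 300000000 = 0.00223333 s.
BDP = R × t_prop = 146000000 × 0.00223333 = 326067 bits.
In packets of 4000 bits: 81.5 packets.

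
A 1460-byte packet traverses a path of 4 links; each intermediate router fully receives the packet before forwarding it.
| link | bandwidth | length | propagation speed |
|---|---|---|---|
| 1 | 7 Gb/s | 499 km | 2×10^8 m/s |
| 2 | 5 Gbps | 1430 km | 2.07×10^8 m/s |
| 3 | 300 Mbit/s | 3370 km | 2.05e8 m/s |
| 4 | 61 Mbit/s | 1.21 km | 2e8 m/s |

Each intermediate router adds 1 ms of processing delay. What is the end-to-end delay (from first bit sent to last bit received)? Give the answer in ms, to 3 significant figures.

L = 1460 × 8 = 11680 bits.
Transmission delays (L/R per hop): 0.00166857, 0.002336, 0.0389333, 0.191475 ms; sum = 0.234413 ms.
Propagation delays (d/s per hop): 2.495, 6.90821, 16.439, 0.00605 ms; sum = 25.8483 ms.
Processing at 3 router(s): 3 × 1 ms = 3 ms.
End-to-end = 29.1 ms.

29.1 ms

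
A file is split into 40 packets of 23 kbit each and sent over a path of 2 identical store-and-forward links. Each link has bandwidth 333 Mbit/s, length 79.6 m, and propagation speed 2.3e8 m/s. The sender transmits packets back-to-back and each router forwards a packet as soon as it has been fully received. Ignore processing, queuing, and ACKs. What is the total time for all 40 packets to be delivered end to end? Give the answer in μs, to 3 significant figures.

Per-hop transmission t_tx = L/R = 23000/333000000 = 69.0691 μs.
Per-hop propagation t_prop = 79.6/2.3e+08 = 0.346087 μs.
Pipeline fill: first packet needs 2·t_tx to clear all hops; remaining 39 packets each add one t_tx.
Total = (2+40-1)·t_tx + 2·t_prop = 41·69.0691 + 2·0.346087 = 2830 μs.

2830 μs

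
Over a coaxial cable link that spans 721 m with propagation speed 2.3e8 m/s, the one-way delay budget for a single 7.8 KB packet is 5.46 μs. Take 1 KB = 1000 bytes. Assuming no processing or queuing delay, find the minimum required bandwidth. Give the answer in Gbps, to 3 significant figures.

L = 62400 bits.
Propagation delay = 721 / 2.3e+08 = 3.13478 μs.
Transmission budget = 5.46 − 3.13478 = 2.32522 μs.
R ≥ L / t_tx = 62400 bits / 2.32522e-06 s = 26.8 Gbps.

26.8 Gbps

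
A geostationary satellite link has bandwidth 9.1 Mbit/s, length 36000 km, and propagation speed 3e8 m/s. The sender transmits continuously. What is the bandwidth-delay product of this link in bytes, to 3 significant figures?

Propagation delay = 36000000 / 300000000 = 0.12 s.
BDP = R × t_prop = 9100000 × 0.12 = 1092000 bits.
In bytes: 1092000/8 = 137000 bytes.

137000 bytes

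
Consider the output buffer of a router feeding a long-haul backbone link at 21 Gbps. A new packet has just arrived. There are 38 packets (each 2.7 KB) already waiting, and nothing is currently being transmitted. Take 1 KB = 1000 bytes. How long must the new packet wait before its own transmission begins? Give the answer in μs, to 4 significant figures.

Each queued packet: L/R = 21600/21000000000 = 1.02857 μs.
38 queued → 39.0857 μs.
Queuing delay = 39.09 μs.

39.09 μs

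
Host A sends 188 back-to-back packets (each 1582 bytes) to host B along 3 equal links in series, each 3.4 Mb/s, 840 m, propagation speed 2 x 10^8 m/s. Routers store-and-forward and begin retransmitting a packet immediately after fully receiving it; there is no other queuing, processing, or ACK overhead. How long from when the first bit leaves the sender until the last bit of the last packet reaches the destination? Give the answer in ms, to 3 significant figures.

Per-hop transmission t_tx = L/R = 12656/3400000 = 3.72235 ms.
Per-hop propagation t_prop = 840/200000000 = 0.0042 ms.
Pipeline fill: first packet needs 3·t_tx to clear all hops; remaining 187 packets each add one t_tx.
Total = (3+188-1)·t_tx + 3·t_prop = 190·3.72235 + 3·0.0042 = 707 ms.

707 ms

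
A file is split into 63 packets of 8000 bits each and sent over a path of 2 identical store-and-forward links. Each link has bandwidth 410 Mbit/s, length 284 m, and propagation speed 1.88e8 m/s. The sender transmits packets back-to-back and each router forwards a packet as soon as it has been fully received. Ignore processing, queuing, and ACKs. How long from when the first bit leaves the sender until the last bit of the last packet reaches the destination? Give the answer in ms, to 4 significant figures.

Per-hop transmission t_tx = L/R = 8000/410000000 = 0.0195122 ms.
Per-hop propagation t_prop = 284/188000000 = 0.00151064 ms.
Pipeline fill: first packet needs 2·t_tx to clear all hops; remaining 62 packets each add one t_tx.
Total = (2+63-1)·t_tx + 2·t_prop = 64·0.0195122 + 2·0.00151064 = 1.252 ms.

1.252 ms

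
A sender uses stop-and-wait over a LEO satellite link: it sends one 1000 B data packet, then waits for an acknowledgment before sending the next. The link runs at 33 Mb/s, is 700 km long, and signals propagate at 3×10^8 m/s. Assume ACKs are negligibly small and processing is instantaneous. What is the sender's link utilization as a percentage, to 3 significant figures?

t_tx = L/R = 8000/33000000 = 0.000242424 s.
t_prop = 700000/300000000 = 0.00233333 s; RTT = 0.00466667 s.
Cycle = t_tx + RTT = 0.00490909 s.
Utilization = t_tx / cycle = 0.000242424/0.00490909 = 4.94 %.

4.94 %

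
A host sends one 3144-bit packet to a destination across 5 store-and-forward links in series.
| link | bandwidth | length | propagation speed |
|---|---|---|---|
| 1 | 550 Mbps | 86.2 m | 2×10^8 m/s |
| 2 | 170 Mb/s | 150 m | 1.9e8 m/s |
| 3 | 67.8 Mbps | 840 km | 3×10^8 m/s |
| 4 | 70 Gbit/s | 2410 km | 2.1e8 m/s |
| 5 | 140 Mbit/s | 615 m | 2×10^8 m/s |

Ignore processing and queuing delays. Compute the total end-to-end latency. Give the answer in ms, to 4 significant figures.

14.37 ms

Transmission delays (L/R per hop): 0.00571636, 0.0184941, 0.0463717, 4.49143e-05, 0.0224571 ms; sum = 0.0930842 ms.
Propagation delays (d/s per hop): 0.000431, 0.000789474, 2.8, 11.4762, 0.003075 ms; sum = 14.2805 ms.
End-to-end = 14.37 ms.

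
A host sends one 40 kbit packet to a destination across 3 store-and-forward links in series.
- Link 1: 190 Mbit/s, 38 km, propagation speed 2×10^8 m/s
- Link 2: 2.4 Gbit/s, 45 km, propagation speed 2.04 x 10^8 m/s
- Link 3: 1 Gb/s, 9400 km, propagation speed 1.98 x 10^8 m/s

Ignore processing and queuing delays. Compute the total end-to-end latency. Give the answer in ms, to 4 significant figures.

L = 40000 bits.
Transmission delays (L/R per hop): 0.210526, 0.0166667, 0.04 ms; sum = 0.267193 ms.
Propagation delays (d/s per hop): 0.19, 0.220588, 47.4747 ms; sum = 47.8853 ms.
End-to-end = 48.15 ms.

48.15 ms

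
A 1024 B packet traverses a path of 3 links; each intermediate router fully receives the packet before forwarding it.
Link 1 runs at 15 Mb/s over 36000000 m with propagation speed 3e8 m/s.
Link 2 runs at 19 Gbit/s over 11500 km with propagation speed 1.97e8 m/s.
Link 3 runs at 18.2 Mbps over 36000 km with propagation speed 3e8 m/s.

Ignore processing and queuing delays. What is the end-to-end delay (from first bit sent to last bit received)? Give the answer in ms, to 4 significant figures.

299.4 ms

L = 1024 × 8 = 8192 bits.
Transmission delays (L/R per hop): 0.546133, 0.000431158, 0.45011 ms; sum = 0.996674 ms.
Propagation delays (d/s per hop): 120, 58.3756, 120 ms; sum = 298.376 ms.
End-to-end = 299.4 ms.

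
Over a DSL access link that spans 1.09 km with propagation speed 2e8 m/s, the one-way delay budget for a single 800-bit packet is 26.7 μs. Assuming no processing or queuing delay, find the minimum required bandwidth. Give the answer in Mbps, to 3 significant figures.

37.6 Mbps

Propagation delay = 1090 / 200000000 = 5.45 μs.
Transmission budget = 26.7 − 5.45 = 21.25 μs.
R ≥ L / t_tx = 800 bits / 2.125e-05 s = 37.6 Mbps.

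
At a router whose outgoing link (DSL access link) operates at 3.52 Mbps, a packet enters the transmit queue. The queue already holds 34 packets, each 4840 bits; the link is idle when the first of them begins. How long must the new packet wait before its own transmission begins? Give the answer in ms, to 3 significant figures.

Each queued packet: L/R = 4840/3520000 = 1.375 ms.
34 queued → 46.75 ms.
Queuing delay = 46.8 ms.

46.8 ms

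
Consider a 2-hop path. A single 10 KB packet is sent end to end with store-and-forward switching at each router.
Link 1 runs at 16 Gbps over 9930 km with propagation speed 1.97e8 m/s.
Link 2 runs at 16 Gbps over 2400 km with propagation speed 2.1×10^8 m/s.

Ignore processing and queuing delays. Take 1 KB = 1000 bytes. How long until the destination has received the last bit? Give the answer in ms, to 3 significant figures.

61.8 ms

L = 80000 bits.
Transmission delay per hop = L/R = 80000/16000000000 = 0.005 ms; 2 hops → 0.01 ms.
Propagation delays (d/s per hop): 50.4061, 11.4286 ms; sum = 61.8347 ms.
End-to-end = 61.8 ms.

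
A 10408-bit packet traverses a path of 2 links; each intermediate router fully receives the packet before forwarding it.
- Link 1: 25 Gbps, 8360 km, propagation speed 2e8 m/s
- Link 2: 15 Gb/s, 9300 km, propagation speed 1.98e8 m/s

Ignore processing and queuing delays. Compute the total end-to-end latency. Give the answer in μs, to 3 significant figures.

Transmission delays (L/R per hop): 0.41632, 0.693867 μs; sum = 1.11019 μs.
Propagation delays (d/s per hop): 41800, 46969.7 μs; sum = 88769.7 μs.
End-to-end = 88800 μs.

88800 μs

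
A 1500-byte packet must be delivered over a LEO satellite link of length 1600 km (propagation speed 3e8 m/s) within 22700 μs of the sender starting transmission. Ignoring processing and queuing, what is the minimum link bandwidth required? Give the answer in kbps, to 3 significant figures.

691 kbps

L = 12000 bits.
Propagation delay = 1600000 / 300000000 = 5333.33 μs.
Transmission budget = 22700 − 5333.33 = 17366.7 μs.
R ≥ L / t_tx = 12000 bits / 0.0173667 s = 691 kbps.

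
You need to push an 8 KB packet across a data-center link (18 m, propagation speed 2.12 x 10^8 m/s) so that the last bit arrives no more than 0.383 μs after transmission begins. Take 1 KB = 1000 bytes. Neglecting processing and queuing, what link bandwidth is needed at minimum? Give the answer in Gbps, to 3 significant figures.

215 Gbps

L = 64000 bits.
Propagation delay = 18 / 212000000 = 0.0849057 μs.
Transmission budget = 0.383 − 0.0849057 = 0.298094 μs.
R ≥ L / t_tx = 64000 bits / 2.98094e-07 s = 215 Gbps.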